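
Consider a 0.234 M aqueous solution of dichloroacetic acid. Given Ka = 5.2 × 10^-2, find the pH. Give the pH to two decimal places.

pH = 1.06

Cl2CHCOOH ⇌ Cl2CHCOO- + H+
From the ICE table, Ka = [H+]²/(0.234 − [H+]) = 5.2 × 10^-2.
Here C₀/Ka ≈ 4.5, so the small-[H+] approximation fails. Use the quadratic:
[H+] = (−Ka + √(Ka² + 4·Ka·C₀))/2 = 8.73 × 10^-2 M
pH = −log[H+] = −log(8.73 × 10^-2) = 1.06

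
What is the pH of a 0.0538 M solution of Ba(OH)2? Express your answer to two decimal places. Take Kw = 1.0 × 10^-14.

Ba(OH)2 is a strong base (each formula unit releases 2 OH-); [OH-] = 0.108 M.
pOH = -log(0.108) = 0.97
pH = 14.00 - 0.97 = 13.03

pH = 13.03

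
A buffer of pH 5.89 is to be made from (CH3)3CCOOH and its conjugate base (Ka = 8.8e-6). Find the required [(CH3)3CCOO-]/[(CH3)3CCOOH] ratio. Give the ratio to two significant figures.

pKa = -log(8.8 × 10^-6) = 5.056
pH = pKa + log(r) ⇒ log(r) = 5.89 − 5.056 = +0.834
r = [(CH3)3CCOO-]/[(CH3)3CCOOH] = 10^(+0.834) = 6.82

ratio = 6.8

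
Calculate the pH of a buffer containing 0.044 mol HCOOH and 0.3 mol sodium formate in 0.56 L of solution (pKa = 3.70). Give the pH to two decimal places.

pH = pKa + log([A⁻]/[HA]) = 3.70 + log(0.3/0.044)
pH = 3.70 + (+0.834) = 4.53

pH = 4.53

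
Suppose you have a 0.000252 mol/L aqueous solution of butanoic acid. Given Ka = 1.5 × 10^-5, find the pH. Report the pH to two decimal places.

CH3(CH2)2COOH ⇌ CH3(CH2)2COO- + H+
Let x = [H+] at equilibrium. Ka = x²/(0.000252 − x).
x is not negligible relative to C₀; solve x² + 1.5e-05·x − 3.78e-09 = 0.
x = (−Ka + √(Ka² + 4·Ka·C₀))/2 = 5.44 × 10^-5 M
pH = −log(5.44 × 10^-5) = 4.26

pH = 4.26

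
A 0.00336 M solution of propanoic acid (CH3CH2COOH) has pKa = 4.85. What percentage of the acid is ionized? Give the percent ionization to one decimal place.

CH3CH2COOH ⇌ CH3CH2COO- + H+; let x = [H+] at equilibrium.
Ka = 10^(−4.85) = 1.41 × 10^-5
Ka = x²/(C₀ − x); solving the quadratic gives x = 2.11 × 10^-4 M.
Fraction ionized = 2.11 × 10^-4 / 0.00336 = 0.0628 → 6.3%

6.3%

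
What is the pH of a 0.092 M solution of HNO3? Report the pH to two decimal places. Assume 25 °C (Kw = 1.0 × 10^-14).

pH = 1.04

HNO3 is a strong acid and dissociates completely, so [H+] = 0.092 M.
pH = -log(0.092) = 1.04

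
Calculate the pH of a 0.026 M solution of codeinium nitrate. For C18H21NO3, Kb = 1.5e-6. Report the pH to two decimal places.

pH = 4.88

C18H22NO3+ is the conjugate acid of the weak base C18H21NO3.
Ka = Kw/Kb = 1.0×10^-14 / 1.5 × 10^-6 = 6.67 × 10^-9
From the ICE table, Ka = [H+]²/(0.026 − [H+]) = 6.67 × 10^-9.
Since Ka ≪ C₀, [H+] ≈ √(Ka·C₀) = 1.32 × 10^-5 M.
Check: 0.051% ionized — well under 5%, approximation valid.
pH = −log(1.32 × 10^-5) = 4.88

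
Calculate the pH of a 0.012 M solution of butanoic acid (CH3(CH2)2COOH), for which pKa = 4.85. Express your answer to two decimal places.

CH3(CH2)2COOH ⇌ CH3(CH2)2COO- + H+
Ka = 10^(−4.85) = 1.41 × 10^-5
Ka = [H+]²/(0.012 − [H+]) = 1.41 × 10^-5
Assume [H+] ≪ 0.012: [H+] ≈ √(1.41 × 10^-5 × 0.012) = 4.11 × 10^-4 M
([H+]/C₀ = 3.4% < 5%, so the approximation holds.)
pH = −log(4.11 × 10^-4) = 3.39

pH = 3.39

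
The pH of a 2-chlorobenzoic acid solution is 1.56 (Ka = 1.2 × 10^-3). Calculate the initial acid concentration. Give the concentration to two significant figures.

[H+] = 10^(-1.56) = 2.75 × 10^-2 M = x
Ka = x²/(C₀ − x) ⇒ C₀ = x + x²/Ka
C₀ = 2.75 × 10^-2 + (2.75 × 10^-2)²/(1.2 × 10^-3) = 6.58 × 10^-1 M

C₀ = 6.6 × 10^-1 M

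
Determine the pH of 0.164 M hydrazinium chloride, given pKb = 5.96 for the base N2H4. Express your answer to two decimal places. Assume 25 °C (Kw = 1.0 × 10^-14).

N2H5+ is the conjugate acid of the weak base N2H4.
Kb = 10^(−5.96) = 1.10 × 10^-6
Ka = Kw/Kb = 1.0×10^-14 / 1.10 × 10^-6 = 9.09 × 10^-9
From the ICE table, Ka = [H+]²/(0.164 − [H+]) = 9.09 × 10^-9.
Since Ka ≪ C₀, [H+] ≈ √(Ka·C₀) = 3.86 × 10^-5 M.
([H+]/C₀ = 0.024% < 5%, so the approximation holds.)
pH = −log(3.86 × 10^-5) = 4.41

pH = 4.41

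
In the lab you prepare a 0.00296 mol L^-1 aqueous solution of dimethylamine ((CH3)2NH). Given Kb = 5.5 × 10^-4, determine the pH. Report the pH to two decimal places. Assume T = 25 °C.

pH = 11.01

(CH3)2NH + H2O ⇌ (CH3)2NH2+ + OH-
From the ICE table, Kb = [OH-]²/(0.00296 − [OH-]) = 5.5 × 10^-4.
[OH-] is not negligible relative to C₀; solve [OH-]² + 0.00055·[OH-] − 1.63e-06 = 0.
[OH-] = (−Kb + √(Kb² + 4·Kb·C₀))/2 = 1.03 × 10^-3 M
pOH = 2.99, so pH = 14.00 − pOH = 11.01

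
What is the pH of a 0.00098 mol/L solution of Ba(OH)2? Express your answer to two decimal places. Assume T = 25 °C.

pH = 11.29

Ba(OH)2 is a strong base (each formula unit releases 2 OH-); [OH-] = 0.00196 M.
pOH = -log(0.00196) = 2.71
pH = 14.00 - 2.71 = 11.29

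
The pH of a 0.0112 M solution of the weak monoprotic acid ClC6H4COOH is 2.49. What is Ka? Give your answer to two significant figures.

Ka = 1.3 × 10^-3

[H+] = 10^(-2.49) = 3.24 × 10^-3 M
At equilibrium [HA] = 0.0112 − 3.24 × 10^-3 = 7.96 × 10^-3 M
Ka = [H+][A-]/[HA] = (3.24 × 10^-3)² / 7.96 × 10^-3 = 1.3 × 10^-3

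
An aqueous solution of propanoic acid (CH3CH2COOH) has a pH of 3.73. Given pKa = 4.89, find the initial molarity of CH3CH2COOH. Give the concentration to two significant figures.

C₀ = 2.9 × 10^-3 M

[H+] = 10^(-3.73) = 1.86 × 10^-4 M = x
Ka = 10^(−4.89) = 1.29 × 10^-5
Ka = x²/(C₀ − x) ⇒ C₀ = x + x²/Ka
C₀ = 1.86 × 10^-4 + (1.86 × 10^-4)²/(1.29 × 10^-5) = 2.87 × 10^-3 M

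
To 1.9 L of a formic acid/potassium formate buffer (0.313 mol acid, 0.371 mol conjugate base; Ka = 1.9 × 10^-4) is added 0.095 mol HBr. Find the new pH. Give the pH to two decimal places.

pH = 3.55

After neutralization: n(HCOOH) = 0.408 mol, n(HCOO-) = 0.276 mol.
pKa = −log(1.9 × 10^-4) = 3.721
pH = pKa + log(n_HCOO-/n_HCOOH) = 3.721 + log(0.276/0.408) = 3.721 + (-0.170)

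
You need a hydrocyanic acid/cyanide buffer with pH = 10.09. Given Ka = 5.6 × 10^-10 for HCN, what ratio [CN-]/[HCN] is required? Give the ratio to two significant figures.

pKa = -log(5.6 × 10^-10) = 9.252
pH = pKa + log(r) ⇒ log(r) = 10.09 − 9.252 = +0.838
r = [CN-]/[HCN] = 10^(+0.838) = 6.89

ratio = 6.9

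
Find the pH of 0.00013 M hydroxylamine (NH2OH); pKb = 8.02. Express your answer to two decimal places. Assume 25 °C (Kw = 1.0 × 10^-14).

pH = 8.05

NH2OH + H2O ⇌ NH3OH+ + OH-
Kb = 10^(−8.02) = 9.55 × 10^-9
Kb = [OH-]²/(0.00013 − [OH-]) = 9.55 × 10^-9
Assume [OH-] ≪ 0.00013: [OH-] ≈ √(9.55 × 10^-9 × 0.00013) = 1.11 × 10^-6 M
Check: 0.86% ionized — well under 5%, approximation valid.
pOH = −log(1.11 × 10^-6) = 5.95; pH = 14.00 − 5.95 = 8.05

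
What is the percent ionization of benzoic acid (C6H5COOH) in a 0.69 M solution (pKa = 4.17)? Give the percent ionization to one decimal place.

C6H5COOH ⇌ C6H5COO- + H+; let x = [H+] at equilibrium.
Ka = 10^(−4.17) = 6.76 × 10^-5
x ≈ √(Ka·C₀) = √(6.76 × 10^-5 × 0.69) = 6.83 × 10^-3 M
Fraction ionized = 6.83 × 10^-3 / 0.69 = 0.0099 → 1.0%

1.0%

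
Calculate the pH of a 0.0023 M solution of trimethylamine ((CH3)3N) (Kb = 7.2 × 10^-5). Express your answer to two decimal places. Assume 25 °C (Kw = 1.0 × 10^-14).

(CH3)3N + H2O ⇌ (CH3)3NH+ + OH-
From the ICE table, Kb = [OH-]²/(0.0023 − [OH-]) = 7.2 × 10^-5.
[OH-] is not negligible relative to C₀; solve [OH-]² + 7.2e-05·[OH-] − 1.66e-07 = 0.
[OH-] = (−Kb + √(Kb² + 4·Kb·C₀))/2 = 3.73 × 10^-4 M
pOH = 3.43, so pH = 14.00 − pOH = 10.57

pH = 10.57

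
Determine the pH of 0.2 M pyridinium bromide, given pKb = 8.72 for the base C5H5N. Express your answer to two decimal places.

C5H5NH+ is the conjugate acid of the weak base C5H5N.
Kb = 10^(−8.72) = 1.91 × 10^-9
Ka = Kw/Kb = 1.0×10^-14 / 1.91 × 10^-9 = 5.24 × 10^-6
Ka = x²/(0.2 − x) = 5.24 × 10^-6
Assume x ≪ 0.2: x ≈ √(5.24 × 10^-6 × 0.2) = 1.02 × 10^-3 M
pH = −log(1.02 × 10^-3) = 2.99

pH = 2.99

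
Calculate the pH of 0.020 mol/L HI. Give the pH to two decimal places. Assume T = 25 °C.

pH = 1.70

HI is a strong acid and dissociates completely, so [H+] = 0.020 M.
pH = -log(0.02) = 1.70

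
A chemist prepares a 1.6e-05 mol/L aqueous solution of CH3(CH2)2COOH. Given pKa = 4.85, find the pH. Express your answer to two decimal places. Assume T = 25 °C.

pH = 5.02

CH3(CH2)2COOH ⇌ CH3(CH2)2COO- + H+
Ka = 10^(−4.85) = 1.41 × 10^-5
From the ICE table, Ka = [H+]²/(1.6e-05 − [H+]) = 1.41 × 10^-5.
The 5% rule fails; solving [H+]² + Ka·[H+] − Ka·C₀ = 0 exactly:
[H+] = [−1.41e-05 + √(1.41e-05² + 9.02e-10)]/2 = 9.54 × 10^-6 M
pH = −log(9.54 × 10^-6) = 5.02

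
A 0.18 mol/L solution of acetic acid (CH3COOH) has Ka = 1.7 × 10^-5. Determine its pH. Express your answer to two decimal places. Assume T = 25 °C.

pH = 2.76

CH3COOH ⇌ CH3COO- + H+
Ka = [H+]²/(0.18 − [H+]) = 1.7 × 10^-5
Neglecting [H+] in the denominator: [H+] = √(1.7 × 10^-5 × 0.18) = 1.75 × 10^-3 M
([H+]/C₀ = 0.97% < 5%, so the approximation holds.)
pH = −log(1.75 × 10^-3) = 2.76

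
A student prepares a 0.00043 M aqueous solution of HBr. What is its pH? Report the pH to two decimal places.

pH = 3.37

HBr is a strong acid and dissociates completely, so [H+] = 0.00043 M.
pH = -log(0.00043) = 3.37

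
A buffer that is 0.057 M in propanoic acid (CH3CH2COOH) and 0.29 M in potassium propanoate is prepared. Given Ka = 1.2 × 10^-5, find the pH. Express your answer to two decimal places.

pH = 5.63

pKa = −log(1.2 × 10^-5) = 4.921
pH = pKa + log([A⁻]/[HA]) = 4.921 + log(0.29/0.057)
pH = 4.921 + (+0.707) = 5.63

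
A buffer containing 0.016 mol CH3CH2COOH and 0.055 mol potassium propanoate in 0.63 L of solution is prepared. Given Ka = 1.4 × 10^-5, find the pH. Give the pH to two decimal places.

pH = 5.39

pKa = −log(1.4 × 10^-5) = 4.854
Using pH = pKa + log([base]/[acid]) with [base]/[acid] = 0.055/0.016:
pH = 4.854 + (+0.536) = 5.39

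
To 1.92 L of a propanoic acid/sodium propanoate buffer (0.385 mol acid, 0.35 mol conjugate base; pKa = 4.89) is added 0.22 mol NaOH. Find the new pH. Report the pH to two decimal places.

OH- converts CH3CH2COOH to CH3CH2COO-: CH3CH2COOH → 0.165 mol, CH3CH2COO- → 0.57 mol.
pH = pKa + log([A⁻]/[HA]) = 4.89 + log(0.57/0.165) = 4.89 +0.538

pH = 5.43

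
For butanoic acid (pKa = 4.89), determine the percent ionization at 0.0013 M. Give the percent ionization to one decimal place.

9.5%

CH3(CH2)2COOH ⇌ CH3(CH2)2COO- + H+; let x = [H+] at equilibrium.
Ka = 10^(−4.89) = 1.29 × 10^-5
Solve x² + 1.29e-05x − 1.68e-08 = 0 → x = 1.23 × 10^-4 M
Fraction ionized = 1.23 × 10^-4 / 0.0013 = 0.0946 → 9.5%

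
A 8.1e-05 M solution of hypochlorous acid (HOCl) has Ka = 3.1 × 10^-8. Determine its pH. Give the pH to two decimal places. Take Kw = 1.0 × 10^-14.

HOCl ⇌ OCl- + H+
Ka = [H+]²/(8.1e-05 − [H+]) = 3.1 × 10^-8
Since Ka ≪ C₀, [H+] ≈ √(Ka·C₀) = 1.58 × 10^-6 M.
Check: 2% ionized — well under 5%, approximation valid.
pH = −log(1.58 × 10^-6) = 5.80

pH = 5.80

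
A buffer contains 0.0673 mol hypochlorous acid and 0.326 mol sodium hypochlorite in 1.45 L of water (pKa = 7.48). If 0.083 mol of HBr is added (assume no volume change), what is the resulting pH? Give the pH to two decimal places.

pH = 7.69

After neutralization: n(HOCl) = 0.15 mol, n(OCl-) = 0.243 mol.
pH = pKa + log([A⁻]/[HA]) = 7.48 + log(0.243/0.15) = 7.48 +0.210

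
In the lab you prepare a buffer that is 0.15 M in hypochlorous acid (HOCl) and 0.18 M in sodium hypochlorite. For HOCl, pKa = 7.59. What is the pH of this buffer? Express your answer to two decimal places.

pH = 7.67

Using pH = pKa + log([base]/[acid]) with [base]/[acid] = 0.18/0.15:
pH = 7.59 + (+0.079) = 7.67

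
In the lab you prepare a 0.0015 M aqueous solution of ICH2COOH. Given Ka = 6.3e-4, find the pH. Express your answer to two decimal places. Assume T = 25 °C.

pH = 3.15

ICH2COOH ⇌ ICH2COO- + H+
Ka = [H+]²/(0.0015 − [H+]) = 6.3 × 10^-4
The 5% rule fails; solving [H+]² + Ka·[H+] − Ka·C₀ = 0 exactly:
[H+] = [−0.00063 + √(0.00063² + 3.78e-06)]/2 = 7.07 × 10^-4 M
pH = −log[H+] = −log(7.07 × 10^-4) = 3.15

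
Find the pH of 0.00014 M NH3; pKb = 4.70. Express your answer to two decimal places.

pH = 9.64

NH3 + H2O ⇌ NH4+ + OH-
Kb = 10^(−4.70) = 2.00 × 10^-5
Let x = [OH-] at equilibrium. Kb = x²/(0.00014 − x).
The 5% rule fails; solving x² + Kb·x − Kb·C₀ = 0 exactly:
x = (−Kb + √(Kb² + 4·Kb·C₀))/2 = 4.39 × 10^-5 M
pOH = −log(4.39 × 10^-5) = 4.36; pH = 14.00 − 4.36 = 9.64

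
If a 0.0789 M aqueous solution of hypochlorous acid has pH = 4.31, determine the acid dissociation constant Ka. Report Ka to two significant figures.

Ka = 3.0 × 10^-8

[H+] = 10^(-4.31) = 4.90 × 10^-5 M
At equilibrium [HA] = 0.0789 − 4.90 × 10^-5 = 7.89 × 10^-2 M
Ka = [H+][A-]/[HA] = (4.90 × 10^-5)² / 7.89 × 10^-2 = 3.0 × 10^-8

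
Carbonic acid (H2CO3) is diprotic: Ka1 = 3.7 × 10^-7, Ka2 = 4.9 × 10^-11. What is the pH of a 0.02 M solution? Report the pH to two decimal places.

pH = 4.07

Since Ka1 ≫ Ka2, the first ionization dominates [H+].
Ka1 = x²/(0.02 − x) = 3.7 × 10^-7
x ≈ √(3.7 × 10^-7 × 0.02) = 8.60 × 10^-5 M
pH = −log(8.60 × 10^-5) = 4.07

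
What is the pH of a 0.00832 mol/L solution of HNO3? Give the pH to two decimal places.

pH = 2.08

HNO3 is a strong acid and dissociates completely, so [H+] = 0.00832 M.
pH = -log(0.00832) = 2.08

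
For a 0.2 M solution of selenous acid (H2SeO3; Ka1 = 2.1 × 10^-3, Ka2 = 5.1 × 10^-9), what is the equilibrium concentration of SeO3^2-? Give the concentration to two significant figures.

5.1 × 10^-9 M

First ionization gives [H+] ≈ [HSeO3-] = 1.95 × 10^-2 M.
Second step: Ka2 = [H+][SeO3^2-]/[HSeO3-] ≈ [SeO3^2-] (since [H+] ≈ [HSeO3-]).
So [SeO3^2-] ≈ Ka2.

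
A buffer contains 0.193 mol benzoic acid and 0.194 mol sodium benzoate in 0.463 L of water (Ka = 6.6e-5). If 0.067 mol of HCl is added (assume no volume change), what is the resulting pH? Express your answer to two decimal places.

pH = 3.87

Added H+ converts C6H5COO- to C6H5COOH: C6H5COOH → 0.26 mol, C6H5COO- → 0.127 mol.
pKa = −log(6.6 × 10^-5) = 4.180
Henderson–Hasselbalch with mole ratio 0.127/0.26: pH = 4.180 + (-0.311)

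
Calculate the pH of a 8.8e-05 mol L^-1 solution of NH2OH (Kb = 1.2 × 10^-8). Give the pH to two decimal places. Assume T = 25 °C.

NH2OH + H2O ⇌ NH3OH+ + OH-
From the ICE table, Kb = [OH-]²/(8.8e-05 − [OH-]) = 1.2 × 10^-8.
Assume [OH-] ≪ 8.8e-05: [OH-] ≈ √(1.2 × 10^-8 × 8.8e-05) = 1.03 × 10^-6 M
pOH = −log(1.03 × 10^-6) = 5.99; pH = 14.00 − 5.99 = 8.01

pH = 8.01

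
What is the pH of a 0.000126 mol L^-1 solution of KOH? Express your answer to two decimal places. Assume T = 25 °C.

KOH is a strong base; [OH-] = 0.000126 M.
pOH = -log(0.000126) = 3.90
pH = 14.00 - 3.90 = 10.10

pH = 10.10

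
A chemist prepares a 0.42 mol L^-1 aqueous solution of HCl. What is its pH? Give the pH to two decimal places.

HCl is a strong acid and dissociates completely, so [H+] = 0.42 M.
pH = -log(0.42) = 0.38

pH = 0.38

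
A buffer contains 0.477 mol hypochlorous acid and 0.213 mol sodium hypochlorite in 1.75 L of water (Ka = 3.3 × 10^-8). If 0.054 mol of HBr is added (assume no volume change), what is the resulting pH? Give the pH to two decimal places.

pH = 6.96

After neutralization: n(HOCl) = 0.531 mol, n(OCl-) = 0.159 mol.
pKa = −log(3.3 × 10^-8) = 7.481
pH = pKa + log([A⁻]/[HA]) = 7.481 + log(0.159/0.531) = 7.481 -0.524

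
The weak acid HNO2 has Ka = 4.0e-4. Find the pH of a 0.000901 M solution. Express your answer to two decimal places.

HNO2 ⇌ NO2- + H+
Ka = x²/(0.000901 − x) = 4.0 × 10^-4
The 5% rule fails; solving x² + Ka·x − Ka·C₀ = 0 exactly:
x = (−Ka + √(Ka² + 4·Ka·C₀))/2 = 4.33 × 10^-4 M
pH = −log(4.33 × 10^-4) = 3.36

pH = 3.36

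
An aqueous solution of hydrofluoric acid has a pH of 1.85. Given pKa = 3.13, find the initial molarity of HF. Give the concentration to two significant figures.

C₀ = 2.8 × 10^-1 M

[H+] = 10^(-1.85) = 1.41 × 10^-2 M = x
Ka = 10^(−3.13) = 7.41 × 10^-4
Ka = x²/(C₀ − x) ⇒ C₀ = x + x²/Ka
C₀ = 1.41 × 10^-2 + (1.41 × 10^-2)²/(7.41 × 10^-4) = 2.82 × 10^-1 M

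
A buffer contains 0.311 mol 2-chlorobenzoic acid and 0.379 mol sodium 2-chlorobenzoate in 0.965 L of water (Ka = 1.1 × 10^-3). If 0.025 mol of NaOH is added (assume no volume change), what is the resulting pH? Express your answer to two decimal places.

OH- converts ClC6H4COOH to ClC6H4COO-: ClC6H4COOH → 0.286 mol, ClC6H4COO- → 0.404 mol.
pKa = −log(1.1 × 10^-3) = 2.959
pH = pKa + log([A⁻]/[HA]) = 2.959 + log(0.404/0.286) = 2.959 +0.150

pH = 3.11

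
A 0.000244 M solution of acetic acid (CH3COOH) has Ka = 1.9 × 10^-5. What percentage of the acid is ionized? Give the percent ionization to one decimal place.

CH3COOH ⇌ CH3COO- + H+; let x = [H+] at equilibrium.
Ka = x²/(C₀ − x); solving the quadratic gives x = 5.92 × 10^-5 M.
Fraction ionized = 5.92 × 10^-5 / 0.000244 = 0.2426 → 24.3%

24.3%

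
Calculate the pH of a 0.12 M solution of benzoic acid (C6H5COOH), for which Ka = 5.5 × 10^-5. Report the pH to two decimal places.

C6H5COOH ⇌ C6H5COO- + H+
Ka = [H+]²/(0.12 − [H+]) = 5.5 × 10^-5
Since Ka ≪ C₀, [H+] ≈ √(Ka·C₀) = 2.57 × 10^-3 M.
pH = −log[H+] = −log(2.57 × 10^-3) = 2.59

pH = 2.59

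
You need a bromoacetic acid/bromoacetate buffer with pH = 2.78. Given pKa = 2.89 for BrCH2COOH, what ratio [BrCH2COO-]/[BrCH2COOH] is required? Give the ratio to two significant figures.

ratio = 0.78

pH = pKa + log(r) ⇒ log(r) = 2.78 − 2.89 = -0.11
r = [BrCH2COO-]/[BrCH2COOH] = 10^(-0.11) = 0.776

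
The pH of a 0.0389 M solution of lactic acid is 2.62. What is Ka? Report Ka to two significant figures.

[H+] = 10^(-2.62) = 2.40 × 10^-3 M
At equilibrium [HA] = 0.0389 − 2.40 × 10^-3 = 3.65 × 10^-2 M
Ka = [H+][A-]/[HA] = (2.40 × 10^-3)² / 3.65 × 10^-2 = 1.6 × 10^-4

Ka = 1.6 × 10^-4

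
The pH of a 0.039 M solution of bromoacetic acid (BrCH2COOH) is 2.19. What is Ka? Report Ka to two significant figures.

Ka = 1.3 × 10^-3

[H+] = 10^(-2.19) = 6.46 × 10^-3 M
At equilibrium [HA] = 0.039 − 6.46 × 10^-3 = 3.25 × 10^-2 M
Ka = [H+][A-]/[HA] = (6.46 × 10^-3)² / 3.25 × 10^-2 = 1.3 × 10^-3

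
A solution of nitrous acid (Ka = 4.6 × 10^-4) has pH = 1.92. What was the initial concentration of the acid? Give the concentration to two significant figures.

C₀ = 3.3 × 10^-1 M

[H+] = 10^(-1.92) = 1.20 × 10^-2 M = x
Ka = x²/(C₀ − x) ⇒ C₀ = x + x²/Ka
C₀ = 1.20 × 10^-2 + (1.20 × 10^-2)²/(4.6 × 10^-4) = 3.25 × 10^-1 M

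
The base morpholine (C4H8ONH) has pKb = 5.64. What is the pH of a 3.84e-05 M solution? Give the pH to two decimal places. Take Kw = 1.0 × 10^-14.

C4H8ONH + H2O ⇌ C4H8ONH2+ + OH-
Kb = 10^(−5.64) = 2.29 × 10^-6
Kb = x²/(3.84e-05 − x) = 2.29 × 10^-6
Here C₀/Kb ≈ 16.8, so the small-x approximation fails. Use the quadratic:
x = (−Kb + √(Kb² + 4·Kb·C₀))/2 = 8.30 × 10^-6 M
pOH = 5.08, so pH = 14.00 − pOH = 8.92

pH = 8.92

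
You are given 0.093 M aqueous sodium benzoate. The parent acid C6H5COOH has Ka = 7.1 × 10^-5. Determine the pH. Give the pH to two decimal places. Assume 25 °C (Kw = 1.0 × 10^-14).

pH = 8.56

C6H5COO- is the conjugate base of the weak acid C6H5COOH.
Kb = Kw/Ka = 1.0×10^-14 / 7.1 × 10^-5 = 1.41 × 10^-10
From the ICE table, Kb = x²/(0.093 − x) = 1.41 × 10^-10.
Neglecting x in the denominator: x = √(1.41 × 10^-10 × 0.093) = 3.62 × 10^-6 M
(x/C₀ = 0.0039% < 5%, so the approximation holds.)
pOH = −log(3.62 × 10^-6) = 5.44; pH = 14.00 − 5.44 = 8.56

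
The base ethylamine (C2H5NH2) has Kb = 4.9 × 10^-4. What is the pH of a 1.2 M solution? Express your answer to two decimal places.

C2H5NH2 + H2O ⇌ C2H5NH3+ + OH-
Kb = x²/(1.2 − x) = 4.9 × 10^-4
Since Kb ≪ C₀, x ≈ √(Kb·C₀) = 2.42 × 10^-2 M.
Check: 2% ionized — well under 5%, approximation valid.
pOH = −log(2.42 × 10^-2) = 1.62; pH = 14.00 − 1.62 = 12.38

pH = 12.38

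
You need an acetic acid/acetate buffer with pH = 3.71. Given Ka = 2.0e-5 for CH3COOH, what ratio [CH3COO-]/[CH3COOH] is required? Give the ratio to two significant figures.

ratio = 0.10

pKa = -log(2.0 × 10^-5) = 4.699
pH = pKa + log(r) ⇒ log(r) = 3.71 − 4.699 = -0.989
r = [CH3COO-]/[CH3COOH] = 10^(-0.989) = 0.103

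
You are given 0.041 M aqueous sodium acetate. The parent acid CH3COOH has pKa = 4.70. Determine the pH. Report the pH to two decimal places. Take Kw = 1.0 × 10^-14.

pH = 8.66

CH3COO- is the conjugate base of the weak acid CH3COOH.
Ka = 10^(−4.70) = 2.00 × 10^-5
Kb = Kw/Ka = 1.0×10^-14 / 2.00 × 10^-5 = 5.00 × 10^-10
Kb = x²/(0.041 − x) = 5.00 × 10^-10
Since Kb ≪ C₀, x ≈ √(Kb·C₀) = 4.53 × 10^-6 M.
(x/C₀ = 0.011% < 5%, so the approximation holds.)
pOH = 5.34, so pH = 14.00 − pOH = 8.66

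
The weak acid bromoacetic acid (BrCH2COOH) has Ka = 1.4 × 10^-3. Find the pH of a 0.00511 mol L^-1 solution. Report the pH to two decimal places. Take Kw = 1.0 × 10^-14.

BrCH2COOH ⇌ BrCH2COO- + H+
Ka = [H+]²/(0.00511 − [H+]) = 1.4 × 10^-3
The 5% rule fails; solving [H+]² + Ka·[H+] − Ka·C₀ = 0 exactly:
[H+] = [−0.0014 + √(0.0014² + 2.86e-05)]/2 = 2.06 × 10^-3 M
pH = −log(2.06 × 10^-3) = 2.69

pH = 2.69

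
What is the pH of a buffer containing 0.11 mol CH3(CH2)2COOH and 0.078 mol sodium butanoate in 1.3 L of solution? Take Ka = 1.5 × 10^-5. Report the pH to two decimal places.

pH = 4.67

pKa = −log(1.5 × 10^-5) = 4.824
pH = pKa + log([A⁻]/[HA]) = 4.824 + log(0.078/0.11)
pH = 4.824 + (-0.149) = 4.67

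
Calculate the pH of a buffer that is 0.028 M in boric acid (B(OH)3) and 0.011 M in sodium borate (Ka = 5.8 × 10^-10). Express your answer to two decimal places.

pH = 8.83

pKa = −log(5.8 × 10^-10) = 9.237
pH = pKa + log([A⁻]/[HA]) = 9.237 + log(0.011/0.028)
pH = 9.237 + (-0.406) = 8.83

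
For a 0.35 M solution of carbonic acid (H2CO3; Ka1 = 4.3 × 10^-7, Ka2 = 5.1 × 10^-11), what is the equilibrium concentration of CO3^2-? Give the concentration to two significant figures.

5.1 × 10^-11 M

First ionization gives [H+] ≈ [HCO3-] = 3.88 × 10^-4 M.
Second step: Ka2 = [H+][CO3^2-]/[HCO3-] ≈ [CO3^2-] (since [H+] ≈ [HCO3-]).
So [CO3^2-] ≈ Ka2.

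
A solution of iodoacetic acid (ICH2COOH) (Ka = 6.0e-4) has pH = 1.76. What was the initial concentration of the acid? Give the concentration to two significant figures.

C₀ = 5.2 × 10^-1 M

[H+] = 10^(-1.76) = 1.74 × 10^-2 M = x
Ka = x²/(C₀ − x) ⇒ C₀ = x + x²/Ka
C₀ = 1.74 × 10^-2 + (1.74 × 10^-2)²/(6.0 × 10^-4) = 5.22 × 10^-1 M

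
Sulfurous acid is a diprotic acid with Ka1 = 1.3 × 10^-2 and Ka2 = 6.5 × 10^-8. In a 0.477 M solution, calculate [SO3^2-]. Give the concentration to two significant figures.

6.5 × 10^-8 M

First ionization gives [H+] ≈ [HSO3-] = 7.25 × 10^-2 M.
Second step: Ka2 = [H+][SO3^2-]/[HSO3-] ≈ [SO3^2-] (since [H+] ≈ [HSO3-]).
So [SO3^2-] ≈ Ka2.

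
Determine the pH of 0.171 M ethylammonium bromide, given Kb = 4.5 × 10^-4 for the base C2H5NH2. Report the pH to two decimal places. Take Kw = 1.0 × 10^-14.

pH = 5.71

C2H5NH3+ is the conjugate acid of the weak base C2H5NH2.
Ka = Kw/Kb = 1.0×10^-14 / 4.5 × 10^-4 = 2.22 × 10^-11
Ka = x²/(0.171 − x) = 2.22 × 10^-11
Assume x ≪ 0.171: x ≈ √(2.22 × 10^-11 × 0.171) = 1.95 × 10^-6 M
pH = −log(1.95 × 10^-6) = 5.71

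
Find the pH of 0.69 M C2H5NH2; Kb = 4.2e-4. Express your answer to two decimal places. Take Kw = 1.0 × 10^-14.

C2H5NH2 + H2O ⇌ C2H5NH3+ + OH-
Kb = x²/(0.69 − x) = 4.2 × 10^-4
Since Kb ≪ C₀, x ≈ √(Kb·C₀) = 1.70 × 10^-2 M.
(x/C₀ = 2.5% < 5%, so the approximation holds.)
pOH = −log(1.70 × 10^-2) = 1.77; pH = 14.00 − 1.77 = 12.23

pH = 12.23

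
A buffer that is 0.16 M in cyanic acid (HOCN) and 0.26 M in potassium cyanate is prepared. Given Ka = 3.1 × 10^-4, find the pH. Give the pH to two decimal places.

pKa = −log(3.1 × 10^-4) = 3.509
pH = pKa + log([A⁻]/[HA]) = 3.509 + log(0.26/0.16)
pH = 3.509 + (+0.211) = 3.72

pH = 3.72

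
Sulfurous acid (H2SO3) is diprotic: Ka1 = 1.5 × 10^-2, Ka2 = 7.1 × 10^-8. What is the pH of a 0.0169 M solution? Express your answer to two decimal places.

pH = 2.00

Since Ka1 ≫ Ka2, the first ionization dominates [H+].
Ka1 = x²/(0.0169 − x) = 1.5 × 10^-2
Solving the quadratic: x = (−Ka1 + √(Ka1² + 4·Ka1·C₀))/2 = 1.01 × 10^-2 M
pH = −log(1.01 × 10^-2) = 2.00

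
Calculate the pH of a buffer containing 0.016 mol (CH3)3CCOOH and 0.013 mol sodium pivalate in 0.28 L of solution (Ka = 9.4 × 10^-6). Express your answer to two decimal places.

pKa = −log(9.4 × 10^-6) = 5.027
Using pH = pKa + log([base]/[acid]) with [base]/[acid] = 0.013/0.016:
pH = 5.027 + (-0.090) = 4.94

pH = 4.94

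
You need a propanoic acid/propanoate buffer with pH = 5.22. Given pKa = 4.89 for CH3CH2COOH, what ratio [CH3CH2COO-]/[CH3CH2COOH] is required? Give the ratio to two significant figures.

ratio = 2.1

pH = pKa + log(r) ⇒ log(r) = 5.22 − 4.89 = +0.33
r = [CH3CH2COO-]/[CH3CH2COOH] = 10^(+0.33) = 2.14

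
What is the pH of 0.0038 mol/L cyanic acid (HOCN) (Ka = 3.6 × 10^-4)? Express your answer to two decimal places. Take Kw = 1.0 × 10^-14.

pH = 3.00

HOCN ⇌ OCN- + H+
Let x = [H+] at equilibrium. Ka = x²/(0.0038 − x).
The 5% rule fails; solving x² + Ka·x − Ka·C₀ = 0 exactly:
x = (−Ka + √(Ka² + 4·Ka·C₀))/2 = 1.00 × 10^-3 M
pH = −log[H+] = −log(1.00 × 10^-3) = 3.00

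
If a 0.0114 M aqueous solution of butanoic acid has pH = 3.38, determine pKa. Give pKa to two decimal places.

pKa = 4.80

[H+] = 10^(-3.38) = 4.17 × 10^-4 M
At equilibrium [HA] = 0.0114 − 4.17 × 10^-4 = 1.10 × 10^-2 M
Ka = [H+][A-]/[HA] = (4.17 × 10^-4)² / 1.10 × 10^-2 = 1.58 × 10^-5
pKa = -log(1.58 × 10^-5) = 4.80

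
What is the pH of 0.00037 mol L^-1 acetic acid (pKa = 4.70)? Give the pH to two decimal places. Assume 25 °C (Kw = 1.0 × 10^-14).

CH3COOH ⇌ CH3COO- + H+
Ka = 10^(−4.70) = 2.00 × 10^-5
From the ICE table, Ka = [H+]²/(0.00037 − [H+]) = 2.00 × 10^-5.
The 5% rule fails; solving [H+]² + Ka·[H+] − Ka·C₀ = 0 exactly:
[H+] = [−2e-05 + √(2e-05² + 2.96e-08)]/2 = 7.66 × 10^-5 M
pH = −log(7.66 × 10^-5) = 4.12

pH = 4.12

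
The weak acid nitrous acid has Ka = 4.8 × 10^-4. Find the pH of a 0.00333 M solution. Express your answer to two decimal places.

HNO2 ⇌ NO2- + H+
Let x = [H+] at equilibrium. Ka = x²/(0.00333 − x).
x is not negligible relative to C₀; solve x² + 0.00048·x − 1.6e-06 = 0.
x = (−Ka + √(Ka² + 4·Ka·C₀))/2 = 1.05 × 10^-3 M
pH = −log[H+] = −log(1.05 × 10^-3) = 2.98

pH = 2.98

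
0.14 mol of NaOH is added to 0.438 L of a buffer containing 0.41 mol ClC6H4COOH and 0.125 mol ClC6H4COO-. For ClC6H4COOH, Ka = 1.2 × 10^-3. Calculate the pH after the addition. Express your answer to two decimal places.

OH- converts ClC6H4COOH to ClC6H4COO-: ClC6H4COOH → 0.27 mol, ClC6H4COO- → 0.265 mol.
pKa = −log(1.2 × 10^-3) = 2.921
Henderson–Hasselbalch with mole ratio 0.265/0.27: pH = 2.921 + (-0.008)

pH = 2.91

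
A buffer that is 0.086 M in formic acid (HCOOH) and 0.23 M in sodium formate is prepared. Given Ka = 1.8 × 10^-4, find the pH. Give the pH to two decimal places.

pH = 4.17

pKa = −log(1.8 × 10^-4) = 3.745
Henderson–Hasselbalch: pH = pKa + log([HCOO-]/[HCOOH]) = 3.745 + log(0.23/0.086)
pH = 3.745 + (+0.427) = 4.17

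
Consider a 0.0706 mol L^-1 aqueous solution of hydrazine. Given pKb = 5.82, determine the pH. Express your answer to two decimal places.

N2H4 + H2O ⇌ N2H5+ + OH-
Kb = 10^(−5.82) = 1.51 × 10^-6
From the ICE table, Kb = [OH-]²/(0.0706 − [OH-]) = 1.51 × 10^-6.
Since Kb ≪ C₀, [OH-] ≈ √(Kb·C₀) = 3.27 × 10^-4 M.
pOH = −log(3.27 × 10^-4) = 3.49; pH = 14.00 − 3.49 = 10.51

pH = 10.51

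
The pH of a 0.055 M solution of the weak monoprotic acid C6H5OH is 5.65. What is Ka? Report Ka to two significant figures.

[H+] = 10^(-5.65) = 2.24 × 10^-6 M
At equilibrium [HA] = 0.055 − 2.24 × 10^-6 = 5.50 × 10^-2 M
Ka = [H+][A-]/[HA] = (2.24 × 10^-6)² / 5.50 × 10^-2 = 9.1 × 10^-11

Ka = 9.1 × 10^-11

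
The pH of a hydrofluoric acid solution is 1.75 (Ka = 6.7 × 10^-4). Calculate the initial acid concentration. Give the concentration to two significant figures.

[H+] = 10^(-1.75) = 1.78 × 10^-2 M = x
Ka = x²/(C₀ − x) ⇒ C₀ = x + x²/Ka
C₀ = 1.78 × 10^-2 + (1.78 × 10^-2)²/(6.7 × 10^-4) = 4.91 × 10^-1 M

C₀ = 4.9 × 10^-1 M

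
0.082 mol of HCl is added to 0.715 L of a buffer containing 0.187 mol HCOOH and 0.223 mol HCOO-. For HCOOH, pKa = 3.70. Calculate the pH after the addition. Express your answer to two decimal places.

pH = 3.42

After neutralization: n(HCOOH) = 0.269 mol, n(HCOO-) = 0.141 mol.
pH = pKa + log([A⁻]/[HA]) = 3.70 + log(0.141/0.269) = 3.70 -0.281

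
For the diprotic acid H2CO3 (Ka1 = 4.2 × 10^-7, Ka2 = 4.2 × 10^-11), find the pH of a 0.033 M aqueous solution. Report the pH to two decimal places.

pH = 3.93

Since Ka1 ≫ Ka2, the first ionization dominates [H+].
Ka1 = x²/(0.033 − x) = 4.2 × 10^-7
x ≈ √(4.2 × 10^-7 × 0.033) = 1.18 × 10^-4 M
pH = −log(1.18 × 10^-4) = 3.93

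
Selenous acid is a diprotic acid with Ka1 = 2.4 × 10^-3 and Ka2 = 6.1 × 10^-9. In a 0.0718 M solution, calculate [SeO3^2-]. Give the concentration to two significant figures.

6.1 × 10^-9 M

First ionization gives [H+] ≈ [HSeO3-] = 1.20 × 10^-2 M.
Second step: Ka2 = [H+][SeO3^2-]/[HSeO3-] ≈ [SeO3^2-] (since [H+] ≈ [HSeO3-]).
So [SeO3^2-] ≈ Ka2.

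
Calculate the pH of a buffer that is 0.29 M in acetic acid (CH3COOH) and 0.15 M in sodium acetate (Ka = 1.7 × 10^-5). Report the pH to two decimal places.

pKa = −log(1.7 × 10^-5) = 4.770
Using pH = pKa + log([base]/[acid]) with [base]/[acid] = 0.15/0.29:
pH = 4.770 + (-0.286) = 4.48

pH = 4.48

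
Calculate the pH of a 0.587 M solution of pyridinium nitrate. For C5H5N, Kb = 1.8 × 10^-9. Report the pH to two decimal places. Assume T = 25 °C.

C5H5NH+ is the conjugate acid of the weak base C5H5N.
Ka = Kw/Kb = 1.0×10^-14 / 1.8 × 10^-9 = 5.56 × 10^-6
Let x = [H+] at equilibrium. Ka = x²/(0.587 − x).
Neglecting x in the denominator: x = √(5.56 × 10^-6 × 0.587) = 1.81 × 10^-3 M
(x/C₀ = 0.31% < 5%, so the approximation holds.)
pH = −log[H+] = −log(1.81 × 10^-3) = 2.74

pH = 2.74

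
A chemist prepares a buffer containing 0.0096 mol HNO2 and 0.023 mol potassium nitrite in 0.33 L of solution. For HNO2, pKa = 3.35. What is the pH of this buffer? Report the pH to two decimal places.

pH = pKa + log([A⁻]/[HA]) = 3.35 + log(0.023/0.0096)
pH = 3.35 + (+0.379) = 3.73

pH = 3.73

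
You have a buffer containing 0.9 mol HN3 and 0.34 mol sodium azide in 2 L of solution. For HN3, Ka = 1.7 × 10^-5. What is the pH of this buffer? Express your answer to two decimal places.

pH = 4.35

pKa = −log(1.7 × 10^-5) = 4.770
Using pH = pKa + log([base]/[acid]) with [base]/[acid] = 0.34/0.9:
pH = 4.770 + (-0.423) = 4.35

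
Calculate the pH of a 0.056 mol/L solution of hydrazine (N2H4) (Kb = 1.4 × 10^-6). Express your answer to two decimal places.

pH = 10.45

N2H4 + H2O ⇌ N2H5+ + OH-
Kb = x²/(0.056 − x) = 1.4 × 10^-6
Assume x ≪ 0.056: x ≈ √(1.4 × 10^-6 × 0.056) = 2.80 × 10^-4 M
pOH = 3.55, so pH = 14.00 − pOH = 10.45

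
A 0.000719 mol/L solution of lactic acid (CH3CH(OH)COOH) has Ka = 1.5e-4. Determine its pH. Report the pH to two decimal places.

pH = 3.58

CH3CH(OH)COOH ⇌ CH3CH(OH)COO- + H+
From the ICE table, Ka = x²/(0.000719 − x) = 1.5 × 10^-4.
x is not negligible relative to C₀; solve x² + 0.00015·x − 1.08e-07 = 0.
x = (−Ka + √(Ka² + 4·Ka·C₀))/2 = 2.62 × 10^-4 M
pH = −log(2.62 × 10^-4) = 3.58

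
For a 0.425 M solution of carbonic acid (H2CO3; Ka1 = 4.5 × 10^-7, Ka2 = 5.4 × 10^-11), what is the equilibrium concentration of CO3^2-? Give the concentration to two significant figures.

First ionization gives [H+] ≈ [HCO3-] = 4.37 × 10^-4 M.
Second step: Ka2 = [H+][CO3^2-]/[HCO3-] ≈ [CO3^2-] (since [H+] ≈ [HCO3-]).
So [CO3^2-] ≈ Ka2.

5.4 × 10^-11 M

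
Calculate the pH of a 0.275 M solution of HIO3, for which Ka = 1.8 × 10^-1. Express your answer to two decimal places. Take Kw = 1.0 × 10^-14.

HIO3 ⇌ IO3- + H+
Ka = x²/(0.275 − x) = 1.8 × 10^-1
x is not negligible relative to C₀; solve x² + 0.18·x − 0.0495 = 0.
x = (−Ka + √(Ka² + 4·Ka·C₀))/2 = 1.50 × 10^-1 M
pH = −log[H+] = −log(1.50 × 10^-1) = 0.82

pH = 0.82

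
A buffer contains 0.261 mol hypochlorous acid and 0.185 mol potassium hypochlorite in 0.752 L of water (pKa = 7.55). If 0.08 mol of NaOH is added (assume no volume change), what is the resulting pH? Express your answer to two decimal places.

pH = 7.72

OH- converts HOCl to OCl-: HOCl → 0.181 mol, OCl- → 0.265 mol.
Henderson–Hasselbalch with mole ratio 0.265/0.181: pH = 7.55 + (+0.166)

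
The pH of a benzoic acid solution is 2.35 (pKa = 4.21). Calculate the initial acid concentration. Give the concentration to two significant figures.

C₀ = 3.3 × 10^-1 M

[H+] = 10^(-2.35) = 4.47 × 10^-3 M = x
Ka = 10^(−4.21) = 6.17 × 10^-5
Ka = x²/(C₀ − x) ⇒ C₀ = x + x²/Ka
C₀ = 4.47 × 10^-3 + (4.47 × 10^-3)²/(6.17 × 10^-5) = 3.28 × 10^-1 M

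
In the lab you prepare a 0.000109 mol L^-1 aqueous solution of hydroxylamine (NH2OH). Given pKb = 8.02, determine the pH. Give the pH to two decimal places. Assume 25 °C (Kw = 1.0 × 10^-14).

NH2OH + H2O ⇌ NH3OH+ + OH-
Kb = 10^(−8.02) = 9.55 × 10^-9
Let x = [OH-] at equilibrium. Kb = x²/(0.000109 − x).
Neglecting x in the denominator: x = √(9.55 × 10^-9 × 0.000109) = 1.02 × 10^-6 M
Check: 0.94% ionized — well under 5%, approximation valid.
pOH = −log(1.02 × 10^-6) = 5.99; pH = 14.00 − 5.99 = 8.01

pH = 8.01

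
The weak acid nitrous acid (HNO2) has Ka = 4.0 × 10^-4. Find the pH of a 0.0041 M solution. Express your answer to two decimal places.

HNO2 ⇌ NO2- + H+
Ka = x²/(0.0041 − x) = 4.0 × 10^-4
Here C₀/Ka ≈ 10.2, so the small-x approximation fails. Use the quadratic:
x = [−0.0004 + √(0.0004² + 6.56e-06)]/2 = 1.10 × 10^-3 M
pH = −log(1.10 × 10^-3) = 2.96

pH = 2.96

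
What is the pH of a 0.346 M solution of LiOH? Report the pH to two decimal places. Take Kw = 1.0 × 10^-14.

pH = 13.54

LiOH is a strong base; [OH-] = 0.346 M.
pOH = -log(0.346) = 0.46
pH = 14.00 - 0.46 = 13.54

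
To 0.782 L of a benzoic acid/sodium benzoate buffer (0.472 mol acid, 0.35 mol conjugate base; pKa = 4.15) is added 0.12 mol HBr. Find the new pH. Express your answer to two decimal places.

Added H+ converts C6H5COO- to C6H5COOH: C6H5COOH → 0.592 mol, C6H5COO- → 0.23 mol.
Henderson–Hasselbalch with mole ratio 0.23/0.592: pH = 4.15 + (-0.411)

pH = 3.74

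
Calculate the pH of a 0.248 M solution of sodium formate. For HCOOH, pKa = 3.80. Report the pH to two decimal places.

pH = 8.60

HCOO- is the conjugate base of the weak acid HCOOH.
Ka = 10^(−3.80) = 1.58 × 10^-4
Kb = Kw/Ka = 1.0×10^-14 / 1.58 × 10^-4 = 6.33 × 10^-11
Kb = x²/(0.248 − x) = 6.33 × 10^-11
Neglecting x in the denominator: x = √(6.33 × 10^-11 × 0.248) = 3.96 × 10^-6 M
Check: 0.0016% ionized — well under 5%, approximation valid.
pOH = 5.40, so pH = 14.00 − pOH = 8.60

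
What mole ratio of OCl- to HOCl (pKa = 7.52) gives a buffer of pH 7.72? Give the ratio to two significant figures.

ratio = 1.6

pH = pKa + log(r) ⇒ log(r) = 7.72 − 7.52 = +0.20
r = [OCl-]/[HOCl] = 10^(+0.20) = 1.58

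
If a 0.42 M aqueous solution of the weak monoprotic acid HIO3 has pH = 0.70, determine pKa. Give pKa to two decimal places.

[H+] = 10^(-0.70) = 2.00 × 10^-1 M
At equilibrium [HA] = 0.42 − 2.00 × 10^-1 = 2.20 × 10^-1 M
Ka = [H+][A-]/[HA] = (2.00 × 10^-1)² / 2.20 × 10^-1 = 1.82 × 10^-1
pKa = -log(1.82 × 10^-1) = 0.74

pKa = 0.74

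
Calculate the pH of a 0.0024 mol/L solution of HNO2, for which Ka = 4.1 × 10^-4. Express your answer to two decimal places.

pH = 3.09

HNO2 ⇌ NO2- + H+
Ka = x²/(0.0024 − x) = 4.1 × 10^-4
The 5% rule fails; solving x² + Ka·x − Ka·C₀ = 0 exactly:
x = (−Ka + √(Ka² + 4·Ka·C₀))/2 = 8.08 × 10^-4 M
pH = −log(8.08 × 10^-4) = 3.09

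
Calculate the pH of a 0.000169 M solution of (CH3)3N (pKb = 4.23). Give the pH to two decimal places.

pH = 9.87

(CH3)3N + H2O ⇌ (CH3)3NH+ + OH-
Kb = 10^(−4.23) = 5.89 × 10^-5
From the ICE table, Kb = [OH-]²/(0.000169 − [OH-]) = 5.89 × 10^-5.
The 5% rule fails; solving [OH-]² + Kb·[OH-] − Kb·C₀ = 0 exactly:
[OH-] = [−5.89e-05 + √(5.89e-05² + 3.98e-08)]/2 = 7.46 × 10^-5 M
pOH = −log(7.46 × 10^-5) = 4.13; pH = 14.00 − 4.13 = 9.87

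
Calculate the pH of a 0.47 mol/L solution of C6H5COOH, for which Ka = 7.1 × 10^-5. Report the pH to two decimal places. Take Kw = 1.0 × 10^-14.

pH = 2.24

C6H5COOH ⇌ C6H5COO- + H+
From the ICE table, Ka = [H+]²/(0.47 − [H+]) = 7.1 × 10^-5.
Since Ka ≪ C₀, [H+] ≈ √(Ka·C₀) = 5.78 × 10^-3 M.
pH = −log[H+] = −log(5.78 × 10^-3) = 2.24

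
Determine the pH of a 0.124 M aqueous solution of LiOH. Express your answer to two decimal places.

LiOH is a strong base; [OH-] = 0.124 M.
pOH = -log(0.124) = 0.91
pH = 14.00 - 0.91 = 13.09

pH = 13.09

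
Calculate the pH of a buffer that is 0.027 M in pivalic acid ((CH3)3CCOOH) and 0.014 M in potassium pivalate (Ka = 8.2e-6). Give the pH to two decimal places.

pKa = −log(8.2 × 10^-6) = 5.086
Henderson–Hasselbalch: pH = pKa + log([(CH3)3CCOO-]/[(CH3)3CCOOH]) = 5.086 + log(0.014/0.027)
pH = 5.086 + (-0.285) = 4.80

pH = 4.80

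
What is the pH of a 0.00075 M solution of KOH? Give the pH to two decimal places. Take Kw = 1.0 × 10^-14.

KOH is a strong base; [OH-] = 0.00075 M.
pOH = -log(0.00075) = 3.12
pH = 14.00 - 3.12 = 10.88

pH = 10.88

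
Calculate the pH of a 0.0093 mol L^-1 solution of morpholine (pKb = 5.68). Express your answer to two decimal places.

pH = 10.14

C4H8ONH + H2O ⇌ C4H8ONH2+ + OH-
Kb = 10^(−5.68) = 2.09 × 10^-6
Kb = [OH-]²/(0.0093 − [OH-]) = 2.09 × 10^-6
Since Kb ≪ C₀, [OH-] ≈ √(Kb·C₀) = 1.39 × 10^-4 M.
([OH-]/C₀ = 1.5% < 5%, so the approximation holds.)
pOH = −log(1.39 × 10^-4) = 3.86; pH = 14.00 − 3.86 = 10.14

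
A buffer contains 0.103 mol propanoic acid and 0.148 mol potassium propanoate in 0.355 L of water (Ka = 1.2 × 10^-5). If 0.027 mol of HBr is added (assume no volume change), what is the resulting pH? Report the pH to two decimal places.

pH = 4.89

After neutralization: n(CH3CH2COOH) = 0.13 mol, n(CH3CH2COO-) = 0.121 mol.
pKa = −log(1.2 × 10^-5) = 4.921
pH = pKa + log([A⁻]/[HA]) = 4.921 + log(0.121/0.13) = 4.921 -0.031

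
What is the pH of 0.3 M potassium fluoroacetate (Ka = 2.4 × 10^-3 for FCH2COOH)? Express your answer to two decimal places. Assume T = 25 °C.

pH = 8.05

FCH2COO- is the conjugate base of the weak acid FCH2COOH.
Kb = Kw/Ka = 1.0×10^-14 / 2.4 × 10^-3 = 4.17 × 10^-12
Let x = [OH-] at equilibrium. Kb = x²/(0.3 − x).
Assume x ≪ 0.3: x ≈ √(4.17 × 10^-12 × 0.3) = 1.12 × 10^-6 M
Check: 0.00037% ionized — well under 5%, approximation valid.
pOH = 5.95, so pH = 14.00 − pOH = 8.05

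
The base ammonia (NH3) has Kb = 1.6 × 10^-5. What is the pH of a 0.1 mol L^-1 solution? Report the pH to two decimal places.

pH = 11.10

NH3 + H2O ⇌ NH4+ + OH-
From the ICE table, Kb = x²/(0.1 − x) = 1.6 × 10^-5.
Since Kb ≪ C₀, x ≈ √(Kb·C₀) = 1.26 × 10^-3 M.
(x/C₀ = 1.3% < 5%, so the approximation holds.)
pOH = −log(1.26 × 10^-3) = 2.90; pH = 14.00 − 2.90 = 11.10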